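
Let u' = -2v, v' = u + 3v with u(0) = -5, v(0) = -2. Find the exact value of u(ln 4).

88

A = [[0,-2],[1,3]]; eigenvalues λ = 2, 1.
Eigenvectors: (-1,1) for λ=2, (2,-1) for λ=1.
From the initial condition, c_1 = -9, c_2 = -7.
u(ln 4) = (-9)(4^2)(-1) + (-7)(4^1)(2) = 88.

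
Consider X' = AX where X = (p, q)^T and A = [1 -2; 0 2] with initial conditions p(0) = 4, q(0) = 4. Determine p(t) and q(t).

p(t) = -8e^(2t) + 12e^(t), q(t) = 4e^(2t)

Coefficient matrix A = [[1, -2], [0, 2]].
Characteristic polynomial det(A - λI) = λ^2 - 3λ + 2 = 0.
Eigenvalues λ = 1, 2.
For λ=1: (A-λI) row 1 is [0, -2], so an eigenvector is (-1, 0).
For λ=2: (A-λI) row 1 is [-1, -2], so an eigenvector is (-2, 1).
General solution: K_1e^(t)(-1,0) + K_2e^(2t)(-2,1).
Applying p(0)=4, q(0)=4 gives K_1=-12, K_2=4.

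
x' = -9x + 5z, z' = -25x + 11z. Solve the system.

Coefficient matrix A = [[-9, 5], [-25, 11]].
Characteristic polynomial det(A - λI) = λ^2 - 2λ + 26 = 0.
Eigenvalues λ = 1 ± 5i (complex conjugate pair).
For λ=1+5i: an eigenvector is (0,-1) - i(-1,-2) = (0 + i, -1 + 2i).
A real fundamental pair from Re and Im of e^((1+5i)t)v: X_1 = e^(t)(cos(5t)·(0,-1) + sin(5t)·(-1,-2)), X_2 = e^(t)(sin(5t)·(0,-1) - cos(5t)·(-1,-2)).
General solution: C_1X_1 + C_2X_2.

x(t) = -C_1e^(t)sin(5t) + C_2e^(t)cos(5t), z(t) = -2C_1e^(t)sin(5t) - C_1e^(t)cos(5t) - C_2e^(t)sin(5t) + 2C_2e^(t)cos(5t)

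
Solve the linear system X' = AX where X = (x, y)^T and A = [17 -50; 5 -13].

Coefficient matrix A = [[17, -50], [5, -13]].
Characteristic polynomial det(A - λI) = λ^2 - 4λ + 29 = 0.
Eigenvalues λ = 2 ± 5i (complex conjugate pair).
For λ=2+5i: an eigenvector is (-3,-1) - i(1,0) = (-3 - i, -1).
A real fundamental pair from Re and Im of e^((2+5i)t)v: X_1 = e^(2t)(cos(5t)·(-3,-1) + sin(5t)·(1,0)), X_2 = e^(2t)(sin(5t)·(-3,-1) - cos(5t)·(1,0)).
General solution: K_1X_1 + K_2X_2.

x(t) = K_1e^(2t)sin(5t) - 3K_1e^(2t)cos(5t) - 3K_2e^(2t)sin(5t) - K_2e^(2t)cos(5t), y(t) = -K_1e^(2t)cos(5t) - K_2e^(2t)sin(5t)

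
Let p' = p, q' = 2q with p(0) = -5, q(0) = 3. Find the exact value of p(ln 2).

-10

A = [[1,0],[0,2]]; eigenvalues λ = 2, 1.
Eigenvectors: (0,-1) for λ=2, (1,0) for λ=1.
From the initial condition, c_1 = -3, c_2 = -5.
p(ln 2) = (-3)(2^2)(0) + (-5)(2^1)(1) = -10.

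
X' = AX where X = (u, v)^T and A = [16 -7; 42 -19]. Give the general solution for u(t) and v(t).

Coefficient matrix A = [[16, -7], [42, -19]].
Characteristic polynomial det(A - λI) = λ^2 + 3λ - 10 = 0.
Eigenvalues λ = -5, 2.
For λ=-5: (A-λI) row 1 is [21, -7], so an eigenvector is (-1, -3).
For λ=2: (A-λI) row 1 is [14, -7], so an eigenvector is (1, 2).
General solution: C_1e^(-5t)(-1,-3) + C_2e^(2t)(1,2).

u(t) = -C_1e^(-5t) + C_2e^(2t), v(t) = -3C_1e^(-5t) + 2C_2e^(2t)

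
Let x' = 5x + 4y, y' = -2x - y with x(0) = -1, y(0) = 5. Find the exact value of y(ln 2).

A = [[5,4],[-2,-1]]; eigenvalues λ = 1, 3.
Eigenvectors: (1,-1) for λ=1, (-2,1) for λ=3.
From the initial condition, c_1 = -9, c_2 = -4.
y(ln 2) = (-9)(2^1)(-1) + (-4)(2^3)(1) = -14.

-14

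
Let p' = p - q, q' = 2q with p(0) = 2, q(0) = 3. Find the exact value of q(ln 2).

A = [[1,-1],[0,2]]; eigenvalues λ = 1, 2.
Eigenvectors: (-1,0) for λ=1, (1,-1) for λ=2.
From the initial condition, c_1 = -5, c_2 = -3.
q(ln 2) = (-5)(2^1)(0) + (-3)(2^2)(-1) = 12.

12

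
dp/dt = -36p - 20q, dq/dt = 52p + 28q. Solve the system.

Coefficient matrix A = [[-36, -20], [52, 28]].
Characteristic polynomial det(A - λI) = λ^2 + 8λ + 32 = 0.
Eigenvalues λ = -4 ± 4i (complex conjugate pair).
For λ=-4+4i: an eigenvector is (1,-2) - i(2,-3) = (1 - 2i, -2 + 3i).
A real fundamental pair from Re and Im of e^((-4+4i)t)v: X_1 = e^(-4t)(cos(4t)·(1,-2) + sin(4t)·(2,-3)), X_2 = e^(-4t)(sin(4t)·(1,-2) - cos(4t)·(2,-3)).
General solution: c_1X_1 + c_2X_2.

p(t) = 2c_1e^(-4t)sin(4t) + c_1e^(-4t)cos(4t) + c_2e^(-4t)sin(4t) - 2c_2e^(-4t)cos(4t), q(t) = -3c_1e^(-4t)sin(4t) - 2c_1e^(-4t)cos(4t) - 2c_2e^(-4t)sin(4t) + 3c_2e^(-4t)cos(4t)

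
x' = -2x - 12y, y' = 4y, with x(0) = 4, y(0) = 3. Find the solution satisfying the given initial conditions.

Coefficient matrix A = [[-2, -12], [0, 4]].
Characteristic polynomial det(A - λI) = λ^2 - 2λ - 8 = 0.
Eigenvalues λ = 4, -2.
For λ=4: (A-λI) row 1 is [-6, -12], so an eigenvector is (2, -1).
For λ=-2: (A-λI) row 1 is [0, -12], so an eigenvector is (-1, 0).
General solution: c_1e^(4t)(2,-1) + c_2e^(-2t)(-1,0).
Applying x(0)=4, y(0)=3 gives c_1=-3, c_2=-10.

x(t) = -6e^(4t) + 10e^(-2t), y(t) = 3e^(4t)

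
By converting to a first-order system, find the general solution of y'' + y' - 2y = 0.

y(t) = C_1e^(-2t) + C_2e^(t)

Let x_1 = y, x_2 = y'. Then x_1' = x_2 and x_2' = 2x_1 - x_2.
A = [[0,1],[2,-1]]; det(A-λI) = λ^2 + λ - 2.
Eigenvalues λ = -2, 1 with eigenvectors (1,-2), (1,1).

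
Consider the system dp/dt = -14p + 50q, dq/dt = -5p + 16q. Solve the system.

Coefficient matrix A = [[-14, 50], [-5, 16]].
Characteristic polynomial det(A - λI) = λ^2 - 2λ + 26 = 0.
Eigenvalues λ = 1 ± 5i (complex conjugate pair).
For λ=1+5i: an eigenvector is (-1,0) - i(3,1) = (-1 - 3i, 0 - i).
A real fundamental pair from Re and Im of e^((1+5i)t)v: X_1 = e^(t)(cos(5t)·(-1,0) + sin(5t)·(3,1)), X_2 = e^(t)(sin(5t)·(-1,0) - cos(5t)·(3,1)).
General solution: C_1X_1 + C_2X_2.

p(t) = 3C_1e^(t)sin(5t) - C_1e^(t)cos(5t) - C_2e^(t)sin(5t) - 3C_2e^(t)cos(5t), q(t) = C_1e^(t)sin(5t) - C_2e^(t)cos(5t)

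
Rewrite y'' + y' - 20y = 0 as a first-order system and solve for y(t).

y(t) = c_1e^(4t) + c_2e^(-5t)

Let x_1 = y, x_2 = y'. Then x_1' = x_2 and x_2' = 20x_1 - x_2.
A = [[0,1],[20,-1]]; det(A-λI) = λ^2 + λ - 20.
Eigenvalues λ = 4, -5 with eigenvectors (1,4), (1,-5).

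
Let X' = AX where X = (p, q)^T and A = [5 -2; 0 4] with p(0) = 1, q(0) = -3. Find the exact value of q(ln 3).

A = [[5,-2],[0,4]]; eigenvalues λ = 5, 4.
Eigenvectors: (-1,0) for λ=5, (-2,-1) for λ=4.
From the initial condition, c_1 = -7, c_2 = 3.
q(ln 3) = (-7)(3^5)(0) + (3)(3^4)(-1) = -243.

-243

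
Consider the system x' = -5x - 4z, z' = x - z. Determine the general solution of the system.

Coefficient matrix A = [[-5, -4], [1, -1]].
Characteristic polynomial det(A - λI) = λ^2 + 6λ + 9 = 0.
Single eigenvalue λ = -3 with algebraic multiplicity 2.
Eigenvector v = (-2,1); generalized eigenvector w with (A-λI)w=v is (1,0).
General solution: e^(-3t)[c_1·v + c_2·(t·v + w)].

x(t) = -2c_1e^(-3t) - 2c_2te^(-3t) + c_2e^(-3t), z(t) = c_1e^(-3t) + c_2te^(-3t)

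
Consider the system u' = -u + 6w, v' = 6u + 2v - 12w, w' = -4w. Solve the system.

u(t) = K_1e^(-t) - 2K_3e^(-4t), v(t) = -2K_1e^(-t) + K_2e^(2t) + 4K_3e^(-4t), w(t) = K_3e^(-4t)

Coefficient matrix A = [[-1, 0, 6], [6, 2, -12], [0, 0, -4]].
det(A - λI) = 0 gives eigenvalues λ = -1, 2, -4.
For λ=-1: eigenvector (1,-2,0).
For λ=2: eigenvector (0,1,0).
For λ=-4: eigenvector (-2,4,1).
General solution: K_1e^(-t)(1,-2,0) + K_2e^(2t)(0,1,0) + K_3e^(-4t)(-2,4,1).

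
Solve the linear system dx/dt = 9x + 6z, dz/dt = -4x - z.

Coefficient matrix A = [[9, 6], [-4, -1]].
Characteristic polynomial det(A - λI) = λ^2 - 8λ + 15 = 0.
Eigenvalues λ = 5, 3.
For λ=5: (A-λI) row 1 is [4, 6], so an eigenvector is (3, -2).
For λ=3: (A-λI) row 1 is [6, 6], so an eigenvector is (-1, 1).
General solution: K_1e^(5t)(3,-2) + K_2e^(3t)(-1,1).

x(t) = 3K_1e^(5t) - K_2e^(3t), z(t) = -2K_1e^(5t) + K_2e^(3t)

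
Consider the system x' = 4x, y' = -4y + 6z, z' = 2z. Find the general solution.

x(t) = c_1e^(4t), y(t) = c_2e^(-4t) + c_3e^(2t), z(t) = c_3e^(2t)

Coefficient matrix A = [[4, 0, 0], [0, -4, 6], [0, 0, 2]].
det(A - λI) = 0 gives eigenvalues λ = 4, -4, 2.
For λ=4: eigenvector (1,0,0).
For λ=-4: eigenvector (0,1,0).
For λ=2: eigenvector (0,1,1).
General solution: c_1e^(4t)(1,0,0) + c_2e^(-4t)(0,1,0) + c_3e^(2t)(0,1,1).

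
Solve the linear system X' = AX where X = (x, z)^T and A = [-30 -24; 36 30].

x(t) = 2c_1e^(6t) - c_2e^(-6t), z(t) = -3c_1e^(6t) + c_2e^(-6t)

Coefficient matrix A = [[-30, -24], [36, 30]].
Characteristic polynomial det(A - λI) = λ^2 - 36 = 0.
Eigenvalues λ = 6, -6.
For λ=6: (A-λI) row 1 is [-36, -24], so an eigenvector is (2, -3).
For λ=-6: (A-λI) row 1 is [-24, -24], so an eigenvector is (-1, 1).
General solution: c_1e^(6t)(2,-3) + c_2e^(-6t)(-1,1).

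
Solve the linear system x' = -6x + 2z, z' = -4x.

x(t) = -K_1e^(-2t) - K_2e^(-4t), z(t) = -2K_1e^(-2t) - K_2e^(-4t)

Coefficient matrix A = [[-6, 2], [-4, 0]].
Characteristic polynomial det(A - λI) = λ^2 + 6λ + 8 = 0.
Eigenvalues λ = -2, -4.
For λ=-2: (A-λI) row 1 is [-4, 2], so an eigenvector is (-1, -2).
For λ=-4: (A-λI) row 1 is [-2, 2], so an eigenvector is (-1, -1).
General solution: K_1e^(-2t)(-1,-2) + K_2e^(-4t)(-1,-1).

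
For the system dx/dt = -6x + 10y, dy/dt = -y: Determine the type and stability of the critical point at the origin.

stable node

A = [[-6,10],[0,-1]]; det(A-λI) = λ^2 + 7λ + 6.
λ = -1, -6: both negative.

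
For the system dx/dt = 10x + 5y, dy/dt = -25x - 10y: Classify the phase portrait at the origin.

A = [[10,5],[-25,-10]]; det(A-λI) = λ^2 + 25.
λ = 0 ± 5i: zero real part.

center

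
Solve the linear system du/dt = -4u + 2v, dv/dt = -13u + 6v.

u(t) = C_1e^(t)sin(t) - C_1e^(t)cos(t) - C_2e^(t)sin(t) - C_2e^(t)cos(t), v(t) = 3C_1e^(t)sin(t) - 2C_1e^(t)cos(t) - 2C_2e^(t)sin(t) - 3C_2e^(t)cos(t)

Coefficient matrix A = [[-4, 2], [-13, 6]].
Characteristic polynomial det(A - λI) = λ^2 - 2λ + 2 = 0.
Eigenvalues λ = 1 ± i (complex conjugate pair).
For λ=1+i: an eigenvector is (-1,-2) - i(1,3) = (-1 - i, -2 - 3i).
A real fundamental pair from Re and Im of e^((1+i)t)v: X_1 = e^(t)(cos(t)·(-1,-2) + sin(t)·(1,3)), X_2 = e^(t)(sin(t)·(-1,-2) - cos(t)·(1,3)).
General solution: C_1X_1 + C_2X_2.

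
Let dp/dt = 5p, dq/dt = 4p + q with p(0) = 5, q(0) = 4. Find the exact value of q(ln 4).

5116

A = [[5,0],[4,1]]; eigenvalues λ = 5, 1.
Eigenvectors: (1,1) for λ=5, (0,-1) for λ=1.
From the initial condition, c_1 = 5, c_2 = 1.
q(ln 4) = (5)(4^5)(1) + (1)(4^1)(-1) = 5116.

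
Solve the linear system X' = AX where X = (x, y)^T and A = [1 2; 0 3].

Coefficient matrix A = [[1, 2], [0, 3]].
Characteristic polynomial det(A - λI) = λ^2 - 4λ + 3 = 0.
Eigenvalues λ = 3, 1.
For λ=3: (A-λI) row 1 is [-2, 2], so an eigenvector is (-1, -1).
For λ=1: (A-λI) row 1 is [0, 2], so an eigenvector is (1, 0).
General solution: K_1e^(3t)(-1,-1) + K_2e^(t)(1,0).

x(t) = -K_1e^(3t) + K_2e^(t), y(t) = -K_1e^(3t)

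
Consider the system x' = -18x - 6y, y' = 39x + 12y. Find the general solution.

Coefficient matrix A = [[-18, -6], [39, 12]].
Characteristic polynomial det(A - λI) = λ^2 + 6λ + 18 = 0.
Eigenvalues λ = -3 ± 3i (complex conjugate pair).
For λ=-3+3i: an eigenvector is (1,-3) - i(1,-2) = (1 - i, -3 + 2i).
A real fundamental pair from Re and Im of e^((-3+3i)t)v: X_1 = e^(-3t)(cos(3t)·(1,-3) + sin(3t)·(1,-2)), X_2 = e^(-3t)(sin(3t)·(1,-3) - cos(3t)·(1,-2)).
General solution: K_1X_1 + K_2X_2.

x(t) = K_1e^(-3t)sin(3t) + K_1e^(-3t)cos(3t) + K_2e^(-3t)sin(3t) - K_2e^(-3t)cos(3t), y(t) = -2K_1e^(-3t)sin(3t) - 3K_1e^(-3t)cos(3t) - 3K_2e^(-3t)sin(3t) + 2K_2e^(-3t)cos(3t)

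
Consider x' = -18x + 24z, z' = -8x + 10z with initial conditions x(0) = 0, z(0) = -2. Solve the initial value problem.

x(t) = -12e^(-2t) + 12e^(-6t), z(t) = -8e^(-2t) + 6e^(-6t)

Coefficient matrix A = [[-18, 24], [-8, 10]].
Characteristic polynomial det(A - λI) = λ^2 + 8λ + 12 = 0.
Eigenvalues λ = -2, -6.
For λ=-2: (A-λI) row 1 is [-16, 24], so an eigenvector is (-3, -2).
For λ=-6: (A-λI) row 1 is [-12, 24], so an eigenvector is (2, 1).
General solution: K_1e^(-2t)(-3,-2) + K_2e^(-6t)(2,1).
Applying x(0)=0, z(0)=-2 gives K_1=4, K_2=6.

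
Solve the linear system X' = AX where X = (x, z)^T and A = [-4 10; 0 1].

x(t) = 2K_1e^(t) - K_2e^(-4t), z(t) = K_1e^(t)

Coefficient matrix A = [[-4, 10], [0, 1]].
Characteristic polynomial det(A - λI) = λ^2 + 3λ - 4 = 0.
Eigenvalues λ = 1, -4.
For λ=1: (A-λI) row 1 is [-5, 10], so an eigenvector is (2, 1).
For λ=-4: (A-λI) row 1 is [0, 10], so an eigenvector is (-1, 0).
General solution: K_1e^(t)(2,1) + K_2e^(-4t)(-1,0).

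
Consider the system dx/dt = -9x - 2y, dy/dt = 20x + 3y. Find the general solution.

Coefficient matrix A = [[-9, -2], [20, 3]].
Characteristic polynomial det(A - λI) = λ^2 + 6λ + 13 = 0.
Eigenvalues λ = -3 ± 2i (complex conjugate pair).
For λ=-3+2i: an eigenvector is (0,1) - i(-1,3) = (0 + i, 1 - 3i).
A real fundamental pair from Re and Im of e^((-3+2i)t)v: X_1 = e^(-3t)(cos(2t)·(0,1) + sin(2t)·(-1,3)), X_2 = e^(-3t)(sin(2t)·(0,1) - cos(2t)·(-1,3)).
General solution: K_1X_1 + K_2X_2.

x(t) = -K_1e^(-3t)sin(2t) + K_2e^(-3t)cos(2t), y(t) = 3K_1e^(-3t)sin(2t) + K_1e^(-3t)cos(2t) + K_2e^(-3t)sin(2t) - 3K_2e^(-3t)cos(2t)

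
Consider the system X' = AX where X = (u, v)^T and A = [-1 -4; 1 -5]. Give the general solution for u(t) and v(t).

Coefficient matrix A = [[-1, -4], [1, -5]].
Characteristic polynomial det(A - λI) = λ^2 + 6λ + 9 = 0.
Single eigenvalue λ = -3 with algebraic multiplicity 2.
Eigenvector v = (-2,-1); generalized eigenvector w with (A-λI)w=v is (-3,-1).
General solution: e^(-3t)[K_1·v + K_2·(t·v + w)].

u(t) = -2K_1e^(-3t) - 2K_2te^(-3t) - 3K_2e^(-3t), v(t) = -K_1e^(-3t) - K_2te^(-3t) - K_2e^(-3t)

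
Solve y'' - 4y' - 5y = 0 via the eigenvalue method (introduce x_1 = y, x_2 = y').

Let x_1 = y, x_2 = y'. Then x_1' = x_2 and x_2' = 5x_1 + 4x_2.
A = [[0,1],[5,4]]; det(A-λI) = λ^2 - 4λ - 5.
Eigenvalues λ = -1, 5 with eigenvectors (1,-1), (1,5).

y(t) = c_1e^(-t) + c_2e^(5t)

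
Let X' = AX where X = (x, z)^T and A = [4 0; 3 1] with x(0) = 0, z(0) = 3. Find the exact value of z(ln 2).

A = [[4,0],[3,1]]; eigenvalues λ = 4, 1.
Eigenvectors: (-1,-1) for λ=4, (0,1) for λ=1.
From the initial condition, c_1 = 0, c_2 = 3.
z(ln 2) = (0)(2^4)(-1) + (3)(2^1)(1) = 6.

6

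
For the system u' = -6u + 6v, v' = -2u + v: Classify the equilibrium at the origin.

A = [[-6,6],[-2,1]]; det(A-λI) = λ^2 + 5λ + 6.
λ = -3, -2: both negative.

stable node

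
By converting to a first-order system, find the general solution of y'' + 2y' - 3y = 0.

y(t) = K_1e^(-3t) + K_2e^(t)

Let x_1 = y, x_2 = y'. Then x_1' = x_2 and x_2' = 3x_1 - 2x_2.
A = [[0,1],[3,-2]]; det(A-λI) = λ^2 + 2λ - 3.
Eigenvalues λ = -3, 1 with eigenvectors (1,-3), (1,1).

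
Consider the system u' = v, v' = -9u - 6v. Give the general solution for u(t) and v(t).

u(t) = -K_1e^(-3t) - K_2te^(-3t), v(t) = 3K_1e^(-3t) + 3K_2te^(-3t) - K_2e^(-3t)

Coefficient matrix A = [[0, 1], [-9, -6]].
Characteristic polynomial det(A - λI) = λ^2 + 6λ + 9 = 0.
Single eigenvalue λ = -3 with algebraic multiplicity 2.
Eigenvector v = (-1,3); generalized eigenvector w with (A-λI)w=v is (0,-1).
General solution: e^(-3t)[K_1·v + K_2·(t·v + w)].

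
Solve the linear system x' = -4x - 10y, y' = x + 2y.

Coefficient matrix A = [[-4, -10], [1, 2]].
Characteristic polynomial det(A - λI) = λ^2 + 2λ + 2 = 0.
Eigenvalues λ = -1 ± i (complex conjugate pair).
For λ=-1+i: an eigenvector is (-3,1) - i(-1,0) = (-3 + i, 1).
A real fundamental pair from Re and Im of e^((-1+i)t)v: X_1 = e^(-t)(cos(t)·(-3,1) + sin(t)·(-1,0)), X_2 = e^(-t)(sin(t)·(-3,1) - cos(t)·(-1,0)).
General solution: c_1X_1 + c_2X_2.

x(t) = -c_1e^(-t)sin(t) - 3c_1e^(-t)cos(t) - 3c_2e^(-t)sin(t) + c_2e^(-t)cos(t), y(t) = c_1e^(-t)cos(t) + c_2e^(-t)sin(t)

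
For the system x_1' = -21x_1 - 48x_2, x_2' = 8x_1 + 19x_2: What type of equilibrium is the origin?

saddle

A = [[-21,-48],[8,19]]; det(A-λI) = λ^2 + 2λ - 15.
λ = 3, -5: opposite signs.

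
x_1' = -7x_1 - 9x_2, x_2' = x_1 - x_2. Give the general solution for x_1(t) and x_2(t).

Coefficient matrix A = [[-7, -9], [1, -1]].
Characteristic polynomial det(A - λI) = λ^2 + 8λ + 16 = 0.
Single eigenvalue λ = -4 with algebraic multiplicity 2.
Eigenvector v = (-3,1); generalized eigenvector w with (A-λI)w=v is (-2,1).
General solution: e^(-4t)[c_1·v + c_2·(t·v + w)].

x_1(t) = -3c_1e^(-4t) - 3c_2te^(-4t) - 2c_2e^(-4t), x_2(t) = c_1e^(-4t) + c_2te^(-4t) + c_2e^(-4t)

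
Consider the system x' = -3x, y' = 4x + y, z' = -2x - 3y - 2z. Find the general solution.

Coefficient matrix A = [[-3, 0, 0], [4, 1, 0], [-2, -3, -2]].
det(A - λI) = 0 gives eigenvalues λ = -3, -2, 1.
For λ=-3: eigenvector (1,-1,-1).
For λ=-2: eigenvector (0,0,1).
For λ=1: eigenvector (0,1,-1).
General solution: K_1e^(-3t)(1,-1,-1) + K_2e^(-2t)(0,0,1) + K_3e^(t)(0,1,-1).

x(t) = K_1e^(-3t), y(t) = -K_1e^(-3t) + K_3e^(t), z(t) = -K_1e^(-3t) + K_2e^(-2t) - K_3e^(t)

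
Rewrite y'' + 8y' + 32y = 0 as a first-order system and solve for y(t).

Let x_1 = y, x_2 = y'. Then x_1' = x_2 and x_2' = -32x_1 - 8x_2.
A = [[0,1],[-32,-8]]; det(A-λI) = λ^2 + 8λ + 32.
Eigenvalues λ = -4 ± 4i.

y(t) = K_1e^(-4t)cos(4t) + K_2e^(-4t)sin(4t)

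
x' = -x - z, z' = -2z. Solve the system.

Coefficient matrix A = [[-1, -1], [0, -2]].
Characteristic polynomial det(A - λI) = λ^2 + 3λ + 2 = 0.
Eigenvalues λ = -1, -2.
For λ=-1: (A-λI) row 1 is [0, -1], so an eigenvector is (-1, 0).
For λ=-2: (A-λI) row 1 is [1, -1], so an eigenvector is (1, 1).
General solution: K_1e^(-t)(-1,0) + K_2e^(-2t)(1,1).

x(t) = -K_1e^(-t) + K_2e^(-2t), z(t) = K_2e^(-2t)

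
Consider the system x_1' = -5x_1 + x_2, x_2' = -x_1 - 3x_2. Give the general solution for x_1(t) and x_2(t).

Coefficient matrix A = [[-5, 1], [-1, -3]].
Characteristic polynomial det(A - λI) = λ^2 + 8λ + 16 = 0.
Single eigenvalue λ = -4 with algebraic multiplicity 2.
Eigenvector v = (-1,-1); generalized eigenvector w with (A-λI)w=v is (1,0).
General solution: e^(-4t)[C_1·v + C_2·(t·v + w)].

x_1(t) = -C_1e^(-4t) - C_2te^(-4t) + C_2e^(-4t), x_2(t) = -C_1e^(-4t) - C_2te^(-4t)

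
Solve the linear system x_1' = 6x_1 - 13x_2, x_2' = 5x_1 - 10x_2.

x_1(t) = -3K_1e^(-2t)sin(t) - 2K_1e^(-2t)cos(t) - 2K_2e^(-2t)sin(t) + 3K_2e^(-2t)cos(t), x_2(t) = -2K_1e^(-2t)sin(t) - K_1e^(-2t)cos(t) - K_2e^(-2t)sin(t) + 2K_2e^(-2t)cos(t)

Coefficient matrix A = [[6, -13], [5, -10]].
Characteristic polynomial det(A - λI) = λ^2 + 4λ + 5 = 0.
Eigenvalues λ = -2 ± i (complex conjugate pair).
For λ=-2+i: an eigenvector is (-2,-1) - i(-3,-2) = (-2 + 3i, -1 + 2i).
A real fundamental pair from Re and Im of e^((-2+i)t)v: X_1 = e^(-2t)(cos(t)·(-2,-1) + sin(t)·(-3,-2)), X_2 = e^(-2t)(sin(t)·(-2,-1) - cos(t)·(-3,-2)).
General solution: K_1X_1 + K_2X_2.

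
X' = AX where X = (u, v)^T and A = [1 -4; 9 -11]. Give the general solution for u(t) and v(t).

u(t) = -2c_1e^(-5t) - 2c_2te^(-5t) - c_2e^(-5t), v(t) = -3c_1e^(-5t) - 3c_2te^(-5t) - c_2e^(-5t)

Coefficient matrix A = [[1, -4], [9, -11]].
Characteristic polynomial det(A - λI) = λ^2 + 10λ + 25 = 0.
Single eigenvalue λ = -5 with algebraic multiplicity 2.
Eigenvector v = (-2,-3); generalized eigenvector w with (A-λI)w=v is (-1,-1).
General solution: e^(-5t)[c_1·v + c_2·(t·v + w)].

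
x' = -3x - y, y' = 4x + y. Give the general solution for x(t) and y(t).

Coefficient matrix A = [[-3, -1], [4, 1]].
Characteristic polynomial det(A - λI) = λ^2 + 2λ + 1 = 0.
Single eigenvalue λ = -1 with algebraic multiplicity 2.
Eigenvector v = (-1,2); generalized eigenvector w with (A-λI)w=v is (2,-3).
General solution: e^(-t)[K_1·v + K_2·(t·v + w)].

x(t) = -K_1e^(-t) - K_2te^(-t) + 2K_2e^(-t), y(t) = 2K_1e^(-t) + 2K_2te^(-t) - 3K_2e^(-t)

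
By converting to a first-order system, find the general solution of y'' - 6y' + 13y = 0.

y(t) = C_1e^(3t)cos(2t) + C_2e^(3t)sin(2t)

Let x_1 = y, x_2 = y'. Then x_1' = x_2 and x_2' = -13x_1 + 6x_2.
A = [[0,1],[-13,6]]; det(A-λI) = λ^2 - 6λ + 13.
Eigenvalues λ = 3 ± 2i.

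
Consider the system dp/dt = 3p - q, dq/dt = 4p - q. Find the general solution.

p(t) = c_1e^(t) + c_2te^(t) - c_2e^(t), q(t) = 2c_1e^(t) + 2c_2te^(t) - 3c_2e^(t)

Coefficient matrix A = [[3, -1], [4, -1]].
Characteristic polynomial det(A - λI) = λ^2 - 2λ + 1 = 0.
Single eigenvalue λ = 1 with algebraic multiplicity 2.
Eigenvector v = (1,2); generalized eigenvector w with (A-λI)w=v is (-1,-3).
General solution: e^(t)[c_1·v + c_2·(t·v + w)].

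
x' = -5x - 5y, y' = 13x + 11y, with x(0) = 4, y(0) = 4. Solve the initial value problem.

Coefficient matrix A = [[-5, -5], [13, 11]].
Characteristic polynomial det(A - λI) = λ^2 - 6λ + 10 = 0.
Eigenvalues λ = 3 ± i (complex conjugate pair).
For λ=3+i: an eigenvector is (1,-2) - i(2,-3) = (1 - 2i, -2 + 3i).
A real fundamental pair from Re and Im of e^((3+i)t)v: X_1 = e^(3t)(cos(t)·(1,-2) + sin(t)·(2,-3)), X_2 = e^(3t)(sin(t)·(1,-2) - cos(t)·(2,-3)).
General solution: K_1X_1 + K_2X_2.
Applying x(0)=4, y(0)=4 gives K_1=-20, K_2=-12.

x(t) = -52e^(3t)sin(t) + 4e^(3t)cos(t), y(t) = 84e^(3t)sin(t) + 4e^(3t)cos(t)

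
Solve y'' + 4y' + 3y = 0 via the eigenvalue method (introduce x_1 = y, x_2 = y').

y(t) = C_1e^(-t) + C_2e^(-3t)

Let x_1 = y, x_2 = y'. Then x_1' = x_2 and x_2' = -3x_1 - 4x_2.
A = [[0,1],[-3,-4]]; det(A-λI) = λ^2 + 4λ + 3.
Eigenvalues λ = -1, -3 with eigenvectors (1,-1), (1,-3).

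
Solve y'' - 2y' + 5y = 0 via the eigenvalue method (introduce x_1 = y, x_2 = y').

y(t) = c_1e^(t)cos(2t) + c_2e^(t)sin(2t)

Let x_1 = y, x_2 = y'. Then x_1' = x_2 and x_2' = -5x_1 + 2x_2.
A = [[0,1],[-5,2]]; det(A-λI) = λ^2 - 2λ + 5.
Eigenvalues λ = 1 ± 2i.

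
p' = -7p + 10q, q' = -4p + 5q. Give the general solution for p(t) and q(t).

Coefficient matrix A = [[-7, 10], [-4, 5]].
Characteristic polynomial det(A - λI) = λ^2 + 2λ + 5 = 0.
Eigenvalues λ = -1 ± 2i (complex conjugate pair).
For λ=-1+2i: an eigenvector is (1,1) - i(2,1) = (1 - 2i, 1 - i).
A real fundamental pair from Re and Im of e^((-1+2i)t)v: X_1 = e^(-t)(cos(2t)·(1,1) + sin(2t)·(2,1)), X_2 = e^(-t)(sin(2t)·(1,1) - cos(2t)·(2,1)).
General solution: K_1X_1 + K_2X_2.

p(t) = 2K_1e^(-t)sin(2t) + K_1e^(-t)cos(2t) + K_2e^(-t)sin(2t) - 2K_2e^(-t)cos(2t), q(t) = K_1e^(-t)sin(2t) + K_1e^(-t)cos(2t) + K_2e^(-t)sin(2t) - K_2e^(-t)cos(2t)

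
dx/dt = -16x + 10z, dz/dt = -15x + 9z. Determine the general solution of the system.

Coefficient matrix A = [[-16, 10], [-15, 9]].
Characteristic polynomial det(A - λI) = λ^2 + 7λ + 6 = 0.
Eigenvalues λ = -1, -6.
For λ=-1: (A-λI) row 1 is [-15, 10], so an eigenvector is (2, 3).
For λ=-6: (A-λI) row 1 is [-10, 10], so an eigenvector is (-1, -1).
General solution: K_1e^(-t)(2,3) + K_2e^(-6t)(-1,-1).

x(t) = 2K_1e^(-t) - K_2e^(-6t), z(t) = 3K_1e^(-t) - K_2e^(-6t)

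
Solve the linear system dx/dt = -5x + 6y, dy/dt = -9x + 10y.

x(t) = -2K_1e^(4t) - K_2e^(t), y(t) = -3K_1e^(4t) - K_2e^(t)

Coefficient matrix A = [[-5, 6], [-9, 10]].
Characteristic polynomial det(A - λI) = λ^2 - 5λ + 4 = 0.
Eigenvalues λ = 4, 1.
For λ=4: (A-λI) row 1 is [-9, 6], so an eigenvector is (-2, -3).
For λ=1: (A-λI) row 1 is [-6, 6], so an eigenvector is (-1, -1).
General solution: K_1e^(4t)(-2,-3) + K_2e^(t)(-1,-1).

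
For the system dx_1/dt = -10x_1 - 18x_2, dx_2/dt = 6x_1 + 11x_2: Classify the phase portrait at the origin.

A = [[-10,-18],[6,11]]; det(A-λI) = λ^2 - λ - 2.
λ = 2, -1: opposite signs.

saddle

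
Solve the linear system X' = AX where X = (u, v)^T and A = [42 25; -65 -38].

Coefficient matrix A = [[42, 25], [-65, -38]].
Characteristic polynomial det(A - λI) = λ^2 - 4λ + 29 = 0.
Eigenvalues λ = 2 ± 5i (complex conjugate pair).
For λ=2+5i: an eigenvector is (-2,3) - i(-1,2) = (-2 + i, 3 - 2i).
A real fundamental pair from Re and Im of e^((2+5i)t)v: X_1 = e^(2t)(cos(5t)·(-2,3) + sin(5t)·(-1,2)), X_2 = e^(2t)(sin(5t)·(-2,3) - cos(5t)·(-1,2)).
General solution: C_1X_1 + C_2X_2.

u(t) = -C_1e^(2t)sin(5t) - 2C_1e^(2t)cos(5t) - 2C_2e^(2t)sin(5t) + C_2e^(2t)cos(5t), v(t) = 2C_1e^(2t)sin(5t) + 3C_1e^(2t)cos(5t) + 3C_2e^(2t)sin(5t) - 2C_2e^(2t)cos(5t)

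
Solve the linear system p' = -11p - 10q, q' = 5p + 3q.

Coefficient matrix A = [[-11, -10], [5, 3]].
Characteristic polynomial det(A - λI) = λ^2 + 8λ + 17 = 0.
Eigenvalues λ = -4 ± i (complex conjugate pair).
For λ=-4+i: an eigenvector is (-1,1) - i(-3,2) = (-1 + 3i, 1 - 2i).
A real fundamental pair from Re and Im of e^((-4+i)t)v: X_1 = e^(-4t)(cos(t)·(-1,1) + sin(t)·(-3,2)), X_2 = e^(-4t)(sin(t)·(-1,1) - cos(t)·(-3,2)).
General solution: K_1X_1 + K_2X_2.

p(t) = -3K_1e^(-4t)sin(t) - K_1e^(-4t)cos(t) - K_2e^(-4t)sin(t) + 3K_2e^(-4t)cos(t), q(t) = 2K_1e^(-4t)sin(t) + K_1e^(-4t)cos(t) + K_2e^(-4t)sin(t) - 2K_2e^(-4t)cos(t)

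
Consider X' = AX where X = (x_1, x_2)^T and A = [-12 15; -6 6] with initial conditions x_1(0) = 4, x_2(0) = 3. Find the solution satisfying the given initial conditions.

Coefficient matrix A = [[-12, 15], [-6, 6]].
Characteristic polynomial det(A - λI) = λ^2 + 6λ + 18 = 0.
Eigenvalues λ = -3 ± 3i (complex conjugate pair).
For λ=-3+3i: an eigenvector is (2,1) - i(-1,-1) = (2 + i, 1 + i).
A real fundamental pair from Re and Im of e^((-3+3i)t)v: X_1 = e^(-3t)(cos(3t)·(2,1) + sin(3t)·(-1,-1)), X_2 = e^(-3t)(sin(3t)·(2,1) - cos(3t)·(-1,-1)).
General solution: C_1X_1 + C_2X_2.
Applying x_1(0)=4, x_2(0)=3 gives C_1=1, C_2=2.

x_1(t) = 3e^(-3t)sin(3t) + 4e^(-3t)cos(3t), x_2(t) = e^(-3t)sin(3t) + 3e^(-3t)cos(3t)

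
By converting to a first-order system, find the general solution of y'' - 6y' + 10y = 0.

Let x_1 = y, x_2 = y'. Then x_1' = x_2 and x_2' = -10x_1 + 6x_2.
A = [[0,1],[-10,6]]; det(A-λI) = λ^2 - 6λ + 10.
Eigenvalues λ = 3 ± i.

y(t) = c_1e^(3t)cos(t) + c_2e^(3t)sin(t)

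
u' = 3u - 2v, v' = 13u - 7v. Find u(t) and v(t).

Coefficient matrix A = [[3, -2], [13, -7]].
Characteristic polynomial det(A - λI) = λ^2 + 4λ + 5 = 0.
Eigenvalues λ = -2 ± i (complex conjugate pair).
For λ=-2+i: an eigenvector is (1,2) - i(1,3) = (1 - i, 2 - 3i).
A real fundamental pair from Re and Im of e^((-2+i)t)v: X_1 = e^(-2t)(cos(t)·(1,2) + sin(t)·(1,3)), X_2 = e^(-2t)(sin(t)·(1,2) - cos(t)·(1,3)).
General solution: K_1X_1 + K_2X_2.

u(t) = K_1e^(-2t)sin(t) + K_1e^(-2t)cos(t) + K_2e^(-2t)sin(t) - K_2e^(-2t)cos(t), v(t) = 3K_1e^(-2t)sin(t) + 2K_1e^(-2t)cos(t) + 2K_2e^(-2t)sin(t) - 3K_2e^(-2t)cos(t)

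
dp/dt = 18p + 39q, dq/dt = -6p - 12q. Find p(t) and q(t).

p(t) = -2C_1e^(3t)sin(3t) - 3C_1e^(3t)cos(3t) - 3C_2e^(3t)sin(3t) + 2C_2e^(3t)cos(3t), q(t) = C_1e^(3t)sin(3t) + C_1e^(3t)cos(3t) + C_2e^(3t)sin(3t) - C_2e^(3t)cos(3t)

Coefficient matrix A = [[18, 39], [-6, -12]].
Characteristic polynomial det(A - λI) = λ^2 - 6λ + 18 = 0.
Eigenvalues λ = 3 ± 3i (complex conjugate pair).
For λ=3+3i: an eigenvector is (-3,1) - i(-2,1) = (-3 + 2i, 1 - i).
A real fundamental pair from Re and Im of e^((3+3i)t)v: X_1 = e^(3t)(cos(3t)·(-3,1) + sin(3t)·(-2,1)), X_2 = e^(3t)(sin(3t)·(-3,1) - cos(3t)·(-2,1)).
General solution: C_1X_1 + C_2X_2.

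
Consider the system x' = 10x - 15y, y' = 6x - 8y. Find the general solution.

x(t) = K_1e^(t)sin(3t) + 2K_1e^(t)cos(3t) + 2K_2e^(t)sin(3t) - K_2e^(t)cos(3t), y(t) = K_1e^(t)sin(3t) + K_1e^(t)cos(3t) + K_2e^(t)sin(3t) - K_2e^(t)cos(3t)

Coefficient matrix A = [[10, -15], [6, -8]].
Characteristic polynomial det(A - λI) = λ^2 - 2λ + 10 = 0.
Eigenvalues λ = 1 ± 3i (complex conjugate pair).
For λ=1+3i: an eigenvector is (2,1) - i(1,1) = (2 - i, 1 - i).
A real fundamental pair from Re and Im of e^((1+3i)t)v: X_1 = e^(t)(cos(3t)·(2,1) + sin(3t)·(1,1)), X_2 = e^(t)(sin(3t)·(2,1) - cos(3t)·(1,1)).
General solution: K_1X_1 + K_2X_2.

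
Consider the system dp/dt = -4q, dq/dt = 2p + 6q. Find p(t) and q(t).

Coefficient matrix A = [[0, -4], [2, 6]].
Characteristic polynomial det(A - λI) = λ^2 - 6λ + 8 = 0.
Eigenvalues λ = 4, 2.
For λ=4: (A-λI) row 1 is [-4, -4], so an eigenvector is (-1, 1).
For λ=2: (A-λI) row 1 is [-2, -4], so an eigenvector is (-2, 1).
General solution: C_1e^(4t)(-1,1) + C_2e^(2t)(-2,1).

p(t) = -C_1e^(4t) - 2C_2e^(2t), q(t) = C_1e^(4t) + C_2e^(2t)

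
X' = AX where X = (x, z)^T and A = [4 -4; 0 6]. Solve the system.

Coefficient matrix A = [[4, -4], [0, 6]].
Characteristic polynomial det(A - λI) = λ^2 - 10λ + 24 = 0.
Eigenvalues λ = 6, 4.
For λ=6: (A-λI) row 1 is [-2, -4], so an eigenvector is (-2, 1).
For λ=4: (A-λI) row 1 is [0, -4], so an eigenvector is (-1, 0).
General solution: c_1e^(6t)(-2,1) + c_2e^(4t)(-1,0).

x(t) = -2c_1e^(6t) - c_2e^(4t), z(t) = c_1e^(6t)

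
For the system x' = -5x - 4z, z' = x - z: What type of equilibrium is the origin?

stable improper node

A = [[-5,-4],[1,-1]]; det(A-λI) = λ^2 + 6λ + 9.
repeated λ = -3 with a single eigenvector.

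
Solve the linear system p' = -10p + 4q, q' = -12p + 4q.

p(t) = -K_1e^(-2t) + 2K_2e^(-4t), q(t) = -2K_1e^(-2t) + 3K_2e^(-4t)

Coefficient matrix A = [[-10, 4], [-12, 4]].
Characteristic polynomial det(A - λI) = λ^2 + 6λ + 8 = 0.
Eigenvalues λ = -2, -4.
For λ=-2: (A-λI) row 1 is [-8, 4], so an eigenvector is (-1, -2).
For λ=-4: (A-λI) row 1 is [-6, 4], so an eigenvector is (2, 3).
General solution: K_1e^(-2t)(-1,-2) + K_2e^(-4t)(2,3).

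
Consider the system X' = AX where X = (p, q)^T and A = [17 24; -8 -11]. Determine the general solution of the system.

Coefficient matrix A = [[17, 24], [-8, -11]].
Characteristic polynomial det(A - λI) = λ^2 - 6λ + 5 = 0.
Eigenvalues λ = 5, 1.
For λ=5: (A-λI) row 1 is [12, 24], so an eigenvector is (2, -1).
For λ=1: (A-λI) row 1 is [16, 24], so an eigenvector is (-3, 2).
General solution: C_1e^(5t)(2,-1) + C_2e^(t)(-3,2).

p(t) = 2C_1e^(5t) - 3C_2e^(t), q(t) = -C_1e^(5t) + 2C_2e^(t)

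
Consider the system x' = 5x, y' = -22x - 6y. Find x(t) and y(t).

Coefficient matrix A = [[5, 0], [-22, -6]].
Characteristic polynomial det(A - λI) = λ^2 + λ - 30 = 0.
Eigenvalues λ = -6, 5.
For λ=-6: (A-λI) row 1 is [11, 0], so an eigenvector is (0, 1).
For λ=5: (A-λI) row 2 is [-22, -11], so an eigenvector is (1, -2).
General solution: C_1e^(-6t)(0,1) + C_2e^(5t)(1,-2).

x(t) = C_2e^(5t), y(t) = C_1e^(-6t) - 2C_2e^(5t)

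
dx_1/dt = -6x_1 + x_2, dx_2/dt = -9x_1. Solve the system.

x_1(t) = K_1e^(-3t) + K_2te^(-3t) - K_2e^(-3t), x_2(t) = 3K_1e^(-3t) + 3K_2te^(-3t) - 2K_2e^(-3t)

Coefficient matrix A = [[-6, 1], [-9, 0]].
Characteristic polynomial det(A - λI) = λ^2 + 6λ + 9 = 0.
Single eigenvalue λ = -3 with algebraic multiplicity 2.
Eigenvector v = (1,3); generalized eigenvector w with (A-λI)w=v is (-1,-2).
General solution: e^(-3t)[K_1·v + K_2·(t·v + w)].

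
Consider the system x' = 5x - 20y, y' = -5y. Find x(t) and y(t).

Coefficient matrix A = [[5, -20], [0, -5]].
Characteristic polynomial det(A - λI) = λ^2 - 25 = 0.
Eigenvalues λ = -5, 5.
For λ=-5: (A-λI) row 1 is [10, -20], so an eigenvector is (2, 1).
For λ=5: (A-λI) row 1 is [0, -20], so an eigenvector is (-1, 0).
General solution: C_1e^(-5t)(2,1) + C_2e^(5t)(-1,0).

x(t) = 2C_1e^(-5t) - C_2e^(5t), y(t) = C_1e^(-5t)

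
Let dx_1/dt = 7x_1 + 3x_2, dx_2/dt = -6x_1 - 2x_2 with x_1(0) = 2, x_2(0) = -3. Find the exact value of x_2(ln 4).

A = [[7,3],[-6,-2]]; eigenvalues λ = 4, 1.
Eigenvectors: (-1,1) for λ=4, (-1,2) for λ=1.
From the initial condition, c_1 = -1, c_2 = -1.
x_2(ln 4) = (-1)(4^4)(1) + (-1)(4^1)(2) = -264.

-264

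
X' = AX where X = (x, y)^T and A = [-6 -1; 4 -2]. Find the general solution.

x(t) = K_1e^(-4t) + K_2te^(-4t) + K_2e^(-4t), y(t) = -2K_1e^(-4t) - 2K_2te^(-4t) - 3K_2e^(-4t)

Coefficient matrix A = [[-6, -1], [4, -2]].
Characteristic polynomial det(A - λI) = λ^2 + 8λ + 16 = 0.
Single eigenvalue λ = -4 with algebraic multiplicity 2.
Eigenvector v = (1,-2); generalized eigenvector w with (A-λI)w=v is (1,-3).
General solution: e^(-4t)[K_1·v + K_2·(t·v + w)].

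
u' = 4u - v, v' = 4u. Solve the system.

u(t) = c_1e^(2t) + c_2te^(2t) + c_2e^(2t), v(t) = 2c_1e^(2t) + 2c_2te^(2t) + c_2e^(2t)

Coefficient matrix A = [[4, -1], [4, 0]].
Characteristic polynomial det(A - λI) = λ^2 - 4λ + 4 = 0.
Single eigenvalue λ = 2 with algebraic multiplicity 2.
Eigenvector v = (1,2); generalized eigenvector w with (A-λI)w=v is (1,1).
General solution: e^(2t)[c_1·v + c_2·(t·v + w)].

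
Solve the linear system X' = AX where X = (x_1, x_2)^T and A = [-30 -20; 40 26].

x_1(t) = 2C_1e^(-2t)sin(4t) - C_1e^(-2t)cos(4t) - C_2e^(-2t)sin(4t) - 2C_2e^(-2t)cos(4t), x_2(t) = -3C_1e^(-2t)sin(4t) + C_1e^(-2t)cos(4t) + C_2e^(-2t)sin(4t) + 3C_2e^(-2t)cos(4t)

Coefficient matrix A = [[-30, -20], [40, 26]].
Characteristic polynomial det(A - λI) = λ^2 + 4λ + 20 = 0.
Eigenvalues λ = -2 ± 4i (complex conjugate pair).
For λ=-2+4i: an eigenvector is (-1,1) - i(2,-3) = (-1 - 2i, 1 + 3i).
A real fundamental pair from Re and Im of e^((-2+4i)t)v: X_1 = e^(-2t)(cos(4t)·(-1,1) + sin(4t)·(2,-3)), X_2 = e^(-2t)(sin(4t)·(-1,1) - cos(4t)·(2,-3)).
General solution: C_1X_1 + C_2X_2.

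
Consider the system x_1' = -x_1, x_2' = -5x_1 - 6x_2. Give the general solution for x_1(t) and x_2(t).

Coefficient matrix A = [[-1, 0], [-5, -6]].
Characteristic polynomial det(A - λI) = λ^2 + 7λ + 6 = 0.
Eigenvalues λ = -6, -1.
For λ=-6: (A-λI) row 1 is [5, 0], so an eigenvector is (0, -1).
For λ=-1: (A-λI) row 2 is [-5, -5], so an eigenvector is (-1, 1).
General solution: c_1e^(-6t)(0,-1) + c_2e^(-t)(-1,1).

x_1(t) = -c_2e^(-t), x_2(t) = -c_1e^(-6t) + c_2e^(-t)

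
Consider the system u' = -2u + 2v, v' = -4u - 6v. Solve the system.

Coefficient matrix A = [[-2, 2], [-4, -6]].
Characteristic polynomial det(A - λI) = λ^2 + 8λ + 20 = 0.
Eigenvalues λ = -4 ± 2i (complex conjugate pair).
For λ=-4+2i: an eigenvector is (0,1) - i(1,-1) = (0 - i, 1 + i).
A real fundamental pair from Re and Im of e^((-4+2i)t)v: X_1 = e^(-4t)(cos(2t)·(0,1) + sin(2t)·(1,-1)), X_2 = e^(-4t)(sin(2t)·(0,1) - cos(2t)·(1,-1)).
General solution: C_1X_1 + C_2X_2.

u(t) = C_1e^(-4t)sin(2t) - C_2e^(-4t)cos(2t), v(t) = -C_1e^(-4t)sin(2t) + C_1e^(-4t)cos(2t) + C_2e^(-4t)sin(2t) + C_2e^(-4t)cos(2t)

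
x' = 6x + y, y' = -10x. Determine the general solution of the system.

x(t) = C_1e^(3t)sin(t) - C_2e^(3t)cos(t), y(t) = -3C_1e^(3t)sin(t) + C_1e^(3t)cos(t) + C_2e^(3t)sin(t) + 3C_2e^(3t)cos(t)

Coefficient matrix A = [[6, 1], [-10, 0]].
Characteristic polynomial det(A - λI) = λ^2 - 6λ + 10 = 0.
Eigenvalues λ = 3 ± i (complex conjugate pair).
For λ=3+i: an eigenvector is (0,1) - i(1,-3) = (0 - i, 1 + 3i).
A real fundamental pair from Re and Im of e^((3+i)t)v: X_1 = e^(3t)(cos(t)·(0,1) + sin(t)·(1,-3)), X_2 = e^(3t)(sin(t)·(0,1) - cos(t)·(1,-3)).
General solution: C_1X_1 + C_2X_2.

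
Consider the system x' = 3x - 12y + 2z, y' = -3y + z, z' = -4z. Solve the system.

x(t) = K_1e^(3t) + 2K_2e^(-3t) - 2K_3e^(-4t), y(t) = K_2e^(-3t) - K_3e^(-4t), z(t) = K_3e^(-4t)

Coefficient matrix A = [[3, -12, 2], [0, -3, 1], [0, 0, -4]].
det(A - λI) = 0 gives eigenvalues λ = 3, -3, -4.
For λ=3: eigenvector (1,0,0).
For λ=-3: eigenvector (2,1,0).
For λ=-4: eigenvector (-2,-1,1).
General solution: K_1e^(3t)(1,0,0) + K_2e^(-3t)(2,1,0) + K_3e^(-4t)(-2,-1,1).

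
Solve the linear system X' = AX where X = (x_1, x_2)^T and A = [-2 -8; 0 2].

Coefficient matrix A = [[-2, -8], [0, 2]].
Characteristic polynomial det(A - λI) = λ^2 - 4 = 0.
Eigenvalues λ = 2, -2.
For λ=2: (A-λI) row 1 is [-4, -8], so an eigenvector is (2, -1).
For λ=-2: (A-λI) row 1 is [0, -8], so an eigenvector is (1, 0).
General solution: C_1e^(2t)(2,-1) + C_2e^(-2t)(1,0).

x_1(t) = 2C_1e^(2t) + C_2e^(-2t), x_2(t) = -C_1e^(2t)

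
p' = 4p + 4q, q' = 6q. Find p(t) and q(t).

p(t) = 2C_1e^(6t) + C_2e^(4t), q(t) = C_1e^(6t)

Coefficient matrix A = [[4, 4], [0, 6]].
Characteristic polynomial det(A - λI) = λ^2 - 10λ + 24 = 0.
Eigenvalues λ = 6, 4.
For λ=6: (A-λI) row 1 is [-2, 4], so an eigenvector is (2, 1).
For λ=4: (A-λI) row 1 is [0, 4], so an eigenvector is (1, 0).
General solution: C_1e^(6t)(2,1) + C_2e^(4t)(1,0).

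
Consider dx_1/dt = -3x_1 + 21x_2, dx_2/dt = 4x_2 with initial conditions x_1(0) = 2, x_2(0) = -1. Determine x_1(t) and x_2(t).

Coefficient matrix A = [[-3, 21], [0, 4]].
Characteristic polynomial det(A - λI) = λ^2 - λ - 12 = 0.
Eigenvalues λ = 4, -3.
For λ=4: (A-λI) row 1 is [-7, 21], so an eigenvector is (-3, -1).
For λ=-3: (A-λI) row 1 is [0, 21], so an eigenvector is (-1, 0).
General solution: K_1e^(4t)(-3,-1) + K_2e^(-3t)(-1,0).
Applying x_1(0)=2, x_2(0)=-1 gives K_1=1, K_2=-5.

x_1(t) = -3e^(4t) + 5e^(-3t), x_2(t) = -e^(4t)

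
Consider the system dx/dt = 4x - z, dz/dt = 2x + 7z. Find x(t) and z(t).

x(t) = -C_1e^(5t) - C_2e^(6t), z(t) = C_1e^(5t) + 2C_2e^(6t)

Coefficient matrix A = [[4, -1], [2, 7]].
Characteristic polynomial det(A - λI) = λ^2 - 11λ + 30 = 0.
Eigenvalues λ = 5, 6.
For λ=5: (A-λI) row 1 is [-1, -1], so an eigenvector is (-1, 1).
For λ=6: (A-λI) row 1 is [-2, -1], so an eigenvector is (-1, 2).
General solution: C_1e^(5t)(-1,1) + C_2e^(6t)(-1,2).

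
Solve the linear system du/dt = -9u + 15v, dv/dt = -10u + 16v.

u(t) = -c_1e^(6t) - 3c_2e^(t), v(t) = -c_1e^(6t) - 2c_2e^(t)

Coefficient matrix A = [[-9, 15], [-10, 16]].
Characteristic polynomial det(A - λI) = λ^2 - 7λ + 6 = 0.
Eigenvalues λ = 6, 1.
For λ=6: (A-λI) row 1 is [-15, 15], so an eigenvector is (-1, -1).
For λ=1: (A-λI) row 1 is [-10, 15], so an eigenvector is (-3, -2).
General solution: c_1e^(6t)(-1,-1) + c_2e^(t)(-3,-2).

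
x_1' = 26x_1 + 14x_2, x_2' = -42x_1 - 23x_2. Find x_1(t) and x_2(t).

Coefficient matrix A = [[26, 14], [-42, -23]].
Characteristic polynomial det(A - λI) = λ^2 - 3λ - 10 = 0.
Eigenvalues λ = 5, -2.
For λ=5: (A-λI) row 1 is [21, 14], so an eigenvector is (2, -3).
For λ=-2: (A-λI) row 1 is [28, 14], so an eigenvector is (-1, 2).
General solution: K_1e^(5t)(2,-3) + K_2e^(-2t)(-1,2).

x_1(t) = 2K_1e^(5t) - K_2e^(-2t), x_2(t) = -3K_1e^(5t) + 2K_2e^(-2t)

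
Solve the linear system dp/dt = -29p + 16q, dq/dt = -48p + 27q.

Coefficient matrix A = [[-29, 16], [-48, 27]].
Characteristic polynomial det(A - λI) = λ^2 + 2λ - 15 = 0.
Eigenvalues λ = -5, 3.
For λ=-5: (A-λI) row 1 is [-24, 16], so an eigenvector is (2, 3).
For λ=3: (A-λI) row 1 is [-32, 16], so an eigenvector is (1, 2).
General solution: C_1e^(-5t)(2,3) + C_2e^(3t)(1,2).

p(t) = 2C_1e^(-5t) + C_2e^(3t), q(t) = 3C_1e^(-5t) + 2C_2e^(3t)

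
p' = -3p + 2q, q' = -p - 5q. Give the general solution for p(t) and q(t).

p(t) = c_1e^(-4t)sin(t) - c_1e^(-4t)cos(t) - c_2e^(-4t)sin(t) - c_2e^(-4t)cos(t), q(t) = c_1e^(-4t)cos(t) + c_2e^(-4t)sin(t)

Coefficient matrix A = [[-3, 2], [-1, -5]].
Characteristic polynomial det(A - λI) = λ^2 + 8λ + 17 = 0.
Eigenvalues λ = -4 ± i (complex conjugate pair).
For λ=-4+i: an eigenvector is (-1,1) - i(1,0) = (-1 - i, 1).
A real fundamental pair from Re and Im of e^((-4+i)t)v: X_1 = e^(-4t)(cos(t)·(-1,1) + sin(t)·(1,0)), X_2 = e^(-4t)(sin(t)·(-1,1) - cos(t)·(1,0)).
General solution: c_1X_1 + c_2X_2.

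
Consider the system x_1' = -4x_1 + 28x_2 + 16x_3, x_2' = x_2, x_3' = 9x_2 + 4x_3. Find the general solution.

x_1(t) = C_1e^(-4t) + 2C_2e^(4t) - 4C_3e^(t), x_2(t) = C_3e^(t), x_3(t) = C_2e^(4t) - 3C_3e^(t)

Coefficient matrix A = [[-4, 28, 16], [0, 1, 0], [0, 9, 4]].
det(A - λI) = 0 gives eigenvalues λ = -4, 4, 1.
For λ=-4: eigenvector (1,0,0).
For λ=4: eigenvector (2,0,1).
For λ=1: eigenvector (-4,1,-3).
General solution: C_1e^(-4t)(1,0,0) + C_2e^(4t)(2,0,1) + C_3e^(t)(-4,1,-3).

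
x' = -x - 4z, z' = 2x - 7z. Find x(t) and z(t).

x(t) = c_1e^(-5t) + 2c_2e^(-3t), z(t) = c_1e^(-5t) + c_2e^(-3t)

Coefficient matrix A = [[-1, -4], [2, -7]].
Characteristic polynomial det(A - λI) = λ^2 + 8λ + 15 = 0.
Eigenvalues λ = -5, -3.
For λ=-5: (A-λI) row 1 is [4, -4], so an eigenvector is (1, 1).
For λ=-3: (A-λI) row 1 is [2, -4], so an eigenvector is (2, 1).
General solution: c_1e^(-5t)(1,1) + c_2e^(-3t)(2,1).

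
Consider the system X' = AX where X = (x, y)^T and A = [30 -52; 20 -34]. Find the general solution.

Coefficient matrix A = [[30, -52], [20, -34]].
Characteristic polynomial det(A - λI) = λ^2 + 4λ + 20 = 0.
Eigenvalues λ = -2 ± 4i (complex conjugate pair).
For λ=-2+4i: an eigenvector is (-2,-1) - i(-3,-2) = (-2 + 3i, -1 + 2i).
A real fundamental pair from Re and Im of e^((-2+4i)t)v: X_1 = e^(-2t)(cos(4t)·(-2,-1) + sin(4t)·(-3,-2)), X_2 = e^(-2t)(sin(4t)·(-2,-1) - cos(4t)·(-3,-2)).
General solution: K_1X_1 + K_2X_2.

x(t) = -3K_1e^(-2t)sin(4t) - 2K_1e^(-2t)cos(4t) - 2K_2e^(-2t)sin(4t) + 3K_2e^(-2t)cos(4t), y(t) = -2K_1e^(-2t)sin(4t) - K_1e^(-2t)cos(4t) - K_2e^(-2t)sin(4t) + 2K_2e^(-2t)cos(4t)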